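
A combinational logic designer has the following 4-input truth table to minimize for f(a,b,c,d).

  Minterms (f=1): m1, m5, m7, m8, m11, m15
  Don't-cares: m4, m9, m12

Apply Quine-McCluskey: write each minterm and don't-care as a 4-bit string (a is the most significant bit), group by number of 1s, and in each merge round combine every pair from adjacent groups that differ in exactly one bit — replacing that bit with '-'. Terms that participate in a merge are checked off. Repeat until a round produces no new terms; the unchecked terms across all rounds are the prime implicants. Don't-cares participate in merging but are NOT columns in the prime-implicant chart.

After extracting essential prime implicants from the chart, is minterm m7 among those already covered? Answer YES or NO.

size-2^0 implicants → 0001(✓)  0100(✓)  0101(✓)  0111(✓)  1000(✓)  1001(✓)  1011(✓)  1100(✓)  1111(✓)
size-2^1 implicants → -001  -100  -111  0-01  01-1  010-  1-00  1-11  10-1  100-
Unchecked terms (primes): -001, -100, -111, 0-01, 01-1, 010-, 1-00, 1-11, 10-1, 100-
Minterm coverage:
  m1 ⊆ -001,0-01
  m5 ⊆ 0-01,01-1,010-
  m7 ⊆ -111,01-1
  m8 ⊆ 1-00,100-
  m11 ⊆ 1-11,10-1
  m15 ⊆ -111,1-11
(no essential prime implicants)

NO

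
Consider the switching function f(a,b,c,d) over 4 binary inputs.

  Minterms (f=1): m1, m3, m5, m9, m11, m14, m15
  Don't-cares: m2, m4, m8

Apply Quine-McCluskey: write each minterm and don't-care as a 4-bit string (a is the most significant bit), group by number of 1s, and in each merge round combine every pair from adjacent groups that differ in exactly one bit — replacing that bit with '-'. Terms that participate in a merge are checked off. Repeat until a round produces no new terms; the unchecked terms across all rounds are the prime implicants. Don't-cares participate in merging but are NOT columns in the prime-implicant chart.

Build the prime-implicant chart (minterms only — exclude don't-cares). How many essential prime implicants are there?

1

Round 0: 0001✓ 0010✓ 0011✓ 0100✓ 0101✓ 1000✓ 1001✓ 1011✓ 1110✓ 1111✓
Round 1: -001✓ -011✓ 0-01 00-1✓ 001- 010- 1-11 10-1✓ 100- 111-
Round 2: -0-1
PIs = {-0-1, 0-01, 001-, 010-, 1-11, 100-, 111-}
Coverage chart:
  m1: -0-1,0-01
  m3: -0-1,001-
  m5: 0-01,010-
  m9: -0-1,100-
  m11: -0-1,1-11
  m14: 111- ←essential
  m15: 1-11,111-
Essential: 111-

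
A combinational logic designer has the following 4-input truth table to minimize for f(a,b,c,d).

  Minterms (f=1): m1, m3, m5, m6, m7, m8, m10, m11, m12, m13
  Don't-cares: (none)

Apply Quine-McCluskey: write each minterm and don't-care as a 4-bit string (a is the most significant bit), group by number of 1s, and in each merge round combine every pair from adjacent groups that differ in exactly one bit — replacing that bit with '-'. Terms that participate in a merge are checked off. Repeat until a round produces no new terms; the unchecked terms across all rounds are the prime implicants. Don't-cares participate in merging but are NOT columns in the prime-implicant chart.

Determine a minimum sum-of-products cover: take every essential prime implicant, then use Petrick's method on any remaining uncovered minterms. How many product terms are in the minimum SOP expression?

5

size-2^0 implicants → 0001(✓)  0011(✓)  0101(✓)  0110(✓)  0111(✓)  1000(✓)  1010(✓)  1011(✓)  1100(✓)  1101(✓)
size-2^1 implicants → -011  -101  0-01(✓)  0-11(✓)  00-1(✓)  01-1(✓)  011-  1-00  10-0  101-  110-
size-2^2 implicants → 0--1
Unchecked terms (primes): -011, -101, 0--1, 011-, 1-00, 10-0, 101-, 110-
Minterm coverage:
  m1 ⊆ 0--1 [E]
  m3 ⊆ -011,0--1
  m5 ⊆ -101,0--1
  m6 ⊆ 011- [E]
  m7 ⊆ 0--1,011-
  m8 ⊆ 1-00,10-0
  m10 ⊆ 10-0,101-
  m11 ⊆ -011,101-
  m12 ⊆ 1-00,110-
  m13 ⊆ -101,110-
E = {0--1, 011-}
Petrick residual → -011, 10-0, 110-
Cover = b'cd + a'd + a'bc + ab'd' + abc'  |cover|=5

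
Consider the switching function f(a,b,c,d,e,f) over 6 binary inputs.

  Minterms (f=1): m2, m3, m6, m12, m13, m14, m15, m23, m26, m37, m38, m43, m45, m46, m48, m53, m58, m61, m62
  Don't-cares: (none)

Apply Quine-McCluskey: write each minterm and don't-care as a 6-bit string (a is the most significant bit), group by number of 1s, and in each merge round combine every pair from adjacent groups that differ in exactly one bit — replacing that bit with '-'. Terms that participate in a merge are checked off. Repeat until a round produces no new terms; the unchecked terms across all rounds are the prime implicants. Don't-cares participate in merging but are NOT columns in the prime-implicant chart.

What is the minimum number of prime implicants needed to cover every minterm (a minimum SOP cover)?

9

[col 0] 000010*, 000011*, 000110*, 001100*, 001101*, 001110*, 001111*, 010111, 011010*, 100101*, 100110*, 101011, 101101*, 101110*, 110000, 110101*, 111010*, 111101*, 111110*
[col 1] -00110*, -01101, -01110*, -11010, 00-110*, 000-10, 00001-, 0011-0*, 0011-1*, 00110-*, 00111-*, 1-0101*, 1-1101*, 1-1110, 10-101*, 10-110*, 11-101*, 111-10
[col 2] -0-110, 0011--, 1--101
Prime implicants: -0-110, -01101, -11010, 000-10, 00001-, 0011--, 010111, 1--101, 1-1110, 101011, 110000, 111-10
PI chart (minterm → PIs covering it):
  2 | 000-10,00001-
  3 | 00001-  (sole → essential)
  6 | -0-110,000-10
  12 | 0011--  (sole → essential)
  13 | -01101,0011--
  14 | -0-110,0011--
  15 | 0011--  (sole → essential)
  23 | 010111  (sole → essential)
  26 | -11010  (sole → essential)
  37 | 1--101  (sole → essential)
  38 | -0-110  (sole → essential)
  43 | 101011  (sole → essential)
  45 | -01101,1--101
  46 | -0-110,1-1110
  48 | 110000  (sole → essential)
  53 | 1--101  (sole → essential)
  58 | -11010,111-10
  61 | 1--101  (sole → essential)
  62 | 1-1110,111-10
Essential prime implicants: -0-110, -11010, 00001-, 0011--, 010111, 1--101, 101011, 110000
Petrick residual → 1-1110
Minimum SOP uses 9 PIs: b'def' + bcd'ef' + a'b'c'd'e + a'b'cd + a'bc'def + ade'f + acdef' + ab'cd'ef + abc'd'e'f'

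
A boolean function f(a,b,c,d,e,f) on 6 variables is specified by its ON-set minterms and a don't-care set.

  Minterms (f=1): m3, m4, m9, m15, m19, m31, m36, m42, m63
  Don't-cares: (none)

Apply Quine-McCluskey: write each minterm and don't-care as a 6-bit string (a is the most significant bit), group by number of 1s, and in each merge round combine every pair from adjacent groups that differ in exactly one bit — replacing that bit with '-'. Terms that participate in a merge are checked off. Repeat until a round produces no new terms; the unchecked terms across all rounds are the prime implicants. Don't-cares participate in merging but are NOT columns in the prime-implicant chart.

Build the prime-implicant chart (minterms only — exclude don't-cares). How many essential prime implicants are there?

6

size-2^0 implicants → 000011(✓)  000100(✓)  001001  001111(✓)  010011(✓)  011111(✓)  100100(✓)  101010  111111(✓)
size-2^1 implicants → -00100  -11111  0-0011  0-1111
Unchecked terms (primes): -00100, -11111, 0-0011, 0-1111, 001001, 101010
Minterm coverage:
  m3 ⊆ 0-0011 [E]
  m4 ⊆ -00100 [E]
  m9 ⊆ 001001 [E]
  m15 ⊆ 0-1111 [E]
  m19 ⊆ 0-0011 [E]
  m31 ⊆ -11111,0-1111
  m36 ⊆ -00100 [E]
  m42 ⊆ 101010 [E]
  m63 ⊆ -11111 [E]
E = {-00100, -11111, 0-0011, 0-1111, 001001, 101010}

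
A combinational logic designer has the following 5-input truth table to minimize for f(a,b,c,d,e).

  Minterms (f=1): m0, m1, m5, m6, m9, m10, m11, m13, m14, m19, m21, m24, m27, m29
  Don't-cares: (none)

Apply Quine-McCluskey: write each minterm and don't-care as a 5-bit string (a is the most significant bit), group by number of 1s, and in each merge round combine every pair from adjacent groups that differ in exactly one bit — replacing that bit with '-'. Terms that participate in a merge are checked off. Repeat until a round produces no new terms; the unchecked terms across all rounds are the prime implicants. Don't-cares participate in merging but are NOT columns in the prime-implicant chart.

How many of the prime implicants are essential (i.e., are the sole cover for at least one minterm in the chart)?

[col 0] 00000*, 00001*, 00101*, 00110*, 01001*, 01010*, 01011*, 01101*, 01110*, 10011*, 10101*, 11000, 11011*, 11101*
[col 1] -0101*, -1011, -1101*, 0-001*, 0-101*, 0-110, 00-01*, 0000-, 01-01*, 01-10, 010-1, 0101-, 1-011, 1-101*
[col 2] --101, 0--01
Prime implicants: --101, -1011, 0--01, 0-110, 0000-, 01-10, 010-1, 0101-, 1-011, 11000
PI chart (minterm → PIs covering it):
  0 | 0000-  (sole → essential)
  1 | 0--01,0000-
  5 | --101,0--01
  6 | 0-110  (sole → essential)
  9 | 0--01,010-1
  10 | 01-10,0101-
  11 | -1011,010-1,0101-
  13 | --101,0--01
  14 | 0-110,01-10
  19 | 1-011  (sole → essential)
  21 | --101  (sole → essential)
  24 | 11000  (sole → essential)
  27 | -1011,1-011
  29 | --101  (sole → essential)
Essential prime implicants: --101, 0-110, 0000-, 1-011, 11000

5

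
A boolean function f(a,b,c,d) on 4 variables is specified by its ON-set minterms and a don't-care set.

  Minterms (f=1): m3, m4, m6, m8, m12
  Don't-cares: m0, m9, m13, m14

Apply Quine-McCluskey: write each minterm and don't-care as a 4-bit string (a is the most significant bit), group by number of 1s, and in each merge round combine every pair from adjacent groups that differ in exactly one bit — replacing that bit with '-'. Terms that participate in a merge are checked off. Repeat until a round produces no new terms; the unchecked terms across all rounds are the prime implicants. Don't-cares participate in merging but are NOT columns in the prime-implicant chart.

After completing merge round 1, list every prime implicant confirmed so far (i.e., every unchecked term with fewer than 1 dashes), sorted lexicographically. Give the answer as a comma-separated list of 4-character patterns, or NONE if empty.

[col 0] 0000*, 0011, 0100*, 0110*, 1000*, 1001*, 1100*, 1101*, 1110*
[col 1] -000*, -100*, -110*, 0-00*, 01-0*, 1-00*, 1-01*, 100-*, 11-0*, 110-*
[col 2] --00, -1-0, 1-0-
Prime implicants: --00, -1-0, 0011, 1-0-

0011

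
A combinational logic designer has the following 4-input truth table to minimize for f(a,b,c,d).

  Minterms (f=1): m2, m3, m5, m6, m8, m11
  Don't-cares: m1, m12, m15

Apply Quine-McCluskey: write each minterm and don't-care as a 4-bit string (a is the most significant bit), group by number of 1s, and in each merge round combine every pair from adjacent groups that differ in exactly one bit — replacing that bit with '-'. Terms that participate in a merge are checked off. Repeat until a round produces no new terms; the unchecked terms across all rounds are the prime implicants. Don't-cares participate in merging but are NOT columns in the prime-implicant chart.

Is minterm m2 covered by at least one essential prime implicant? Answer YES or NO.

[col 0] 0001*, 0010*, 0011*, 0101*, 0110*, 1000*, 1011*, 1100*, 1111*
[col 1] -011, 0-01, 0-10, 00-1, 001-, 1-00, 1-11
Prime implicants: -011, 0-01, 0-10, 00-1, 001-, 1-00, 1-11
PI chart (minterm → PIs covering it):
  2 | 0-10,001-
  3 | -011,00-1,001-
  5 | 0-01  (sole → essential)
  6 | 0-10  (sole → essential)
  8 | 1-00  (sole → essential)
  11 | -011,1-11
Essential prime implicants: 0-01, 0-10, 1-00

YES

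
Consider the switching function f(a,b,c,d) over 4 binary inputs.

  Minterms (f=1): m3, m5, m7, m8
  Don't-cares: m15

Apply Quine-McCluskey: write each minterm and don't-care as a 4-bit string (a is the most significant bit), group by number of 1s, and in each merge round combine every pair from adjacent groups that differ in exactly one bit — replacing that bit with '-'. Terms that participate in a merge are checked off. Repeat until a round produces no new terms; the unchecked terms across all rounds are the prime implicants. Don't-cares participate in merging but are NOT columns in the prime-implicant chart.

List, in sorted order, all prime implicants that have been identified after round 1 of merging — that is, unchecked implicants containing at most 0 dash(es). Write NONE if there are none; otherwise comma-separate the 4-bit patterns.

1000

Round 0: 0011✓ 0101✓ 0111✓ 1000 1111✓
Round 1: -111 0-11 01-1
PIs = {-111, 0-11, 01-1, 1000}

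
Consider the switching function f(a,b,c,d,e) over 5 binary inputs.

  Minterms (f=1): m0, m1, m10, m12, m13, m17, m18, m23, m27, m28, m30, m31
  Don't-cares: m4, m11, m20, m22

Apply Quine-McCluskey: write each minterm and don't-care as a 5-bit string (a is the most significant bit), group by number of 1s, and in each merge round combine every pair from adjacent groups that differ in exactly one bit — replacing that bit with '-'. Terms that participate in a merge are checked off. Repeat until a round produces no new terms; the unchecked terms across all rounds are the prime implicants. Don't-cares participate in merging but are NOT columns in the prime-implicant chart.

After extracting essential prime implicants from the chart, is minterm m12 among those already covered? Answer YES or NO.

YES

Round 0: 00000✓ 00001✓ 00100✓ 01010✓ 01011✓ 01100✓ 01101✓ 10001✓ 10010✓ 10100✓ 10110✓ 10111✓ 11011✓ 11100✓ 11110✓ 11111✓
Round 1: -0001 -0100✓ -1011 -1100✓ 0-100✓ 00-00 0000- 0101- 0110- 1-100✓ 1-110✓ 1-111✓ 10-10 101-0✓ 1011-✓ 11-11 111-0✓ 1111-✓
Round 2: --100 1-1-0 1-11-
PIs = {--100, -0001, -1011, 00-00, 0000-, 0101-, 0110-, 1-1-0, 1-11-, 10-10, 11-11}
Coverage chart:
  m0: 00-00,0000-
  m1: -0001,0000-
  m10: 0101- ←essential
  m12: --100,0110-
  m13: 0110- ←essential
  m17: -0001 ←essential
  m18: 10-10 ←essential
  m23: 1-11- ←essential
  m27: -1011,11-11
  m28: --100,1-1-0
  m30: 1-1-0,1-11-
  m31: 1-11-,11-11
Essential: -0001, 0101-, 0110-, 1-11-, 10-10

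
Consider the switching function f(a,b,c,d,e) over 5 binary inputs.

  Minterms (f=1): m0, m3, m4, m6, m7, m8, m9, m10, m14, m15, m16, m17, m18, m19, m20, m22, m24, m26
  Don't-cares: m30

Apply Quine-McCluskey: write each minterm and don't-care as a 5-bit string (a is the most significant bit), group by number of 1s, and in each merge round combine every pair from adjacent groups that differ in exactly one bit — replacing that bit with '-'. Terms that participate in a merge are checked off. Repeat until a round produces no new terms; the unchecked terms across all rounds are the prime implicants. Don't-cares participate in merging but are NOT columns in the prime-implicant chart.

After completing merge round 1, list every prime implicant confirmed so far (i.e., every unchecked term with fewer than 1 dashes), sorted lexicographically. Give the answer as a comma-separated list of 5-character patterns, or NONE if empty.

[col 0] 00000*, 00011*, 00100*, 00110*, 00111*, 01000*, 01001*, 01010*, 01110*, 01111*, 10000*, 10001*, 10010*, 10011*, 10100*, 10110*, 11000*, 11010*, 11110*
[col 1] -0000*, -0011, -0100*, -0110*, -1000*, -1010*, -1110*, 0-000*, 0-110*, 0-111*, 00-00*, 00-11, 001-0*, 0011-*, 01-10*, 010-0*, 0100-, 0111-*, 1-000*, 1-010*, 1-110*, 10-00*, 10-10*, 100-0*, 100-1*, 1000-*, 1001-*, 101-0*, 11-10*, 110-0*
[col 2] --000, --110, -0-00, -01-0, -1-10, -10-0, 0-11-, 1--10, 1-0-0, 10--0, 100--
Prime implicants: --000, --110, -0-00, -0011, -01-0, -1-10, -10-0, 0-11-, 00-11, 0100-, 1--10, 1-0-0, 10--0, 100--

NONE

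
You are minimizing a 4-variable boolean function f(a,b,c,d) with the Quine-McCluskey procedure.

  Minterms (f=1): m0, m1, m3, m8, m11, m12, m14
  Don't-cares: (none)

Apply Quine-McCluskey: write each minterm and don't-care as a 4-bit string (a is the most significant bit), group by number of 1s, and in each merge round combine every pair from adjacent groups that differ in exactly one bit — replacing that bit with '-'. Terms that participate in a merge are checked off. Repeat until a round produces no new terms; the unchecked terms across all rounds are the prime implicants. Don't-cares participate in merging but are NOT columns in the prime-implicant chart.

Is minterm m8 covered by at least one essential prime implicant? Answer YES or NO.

NO

Round 0: 0000✓ 0001✓ 0011✓ 1000✓ 1011✓ 1100✓ 1110✓
Round 1: -000 -011 00-1 000- 1-00 11-0
PIs = {-000, -011, 00-1, 000-, 1-00, 11-0}
Coverage chart:
  m0: -000,000-
  m1: 00-1,000-
  m3: -011,00-1
  m8: -000,1-00
  m11: -011 ←essential
  m12: 1-00,11-0
  m14: 11-0 ←essential
Essential: -011, 11-0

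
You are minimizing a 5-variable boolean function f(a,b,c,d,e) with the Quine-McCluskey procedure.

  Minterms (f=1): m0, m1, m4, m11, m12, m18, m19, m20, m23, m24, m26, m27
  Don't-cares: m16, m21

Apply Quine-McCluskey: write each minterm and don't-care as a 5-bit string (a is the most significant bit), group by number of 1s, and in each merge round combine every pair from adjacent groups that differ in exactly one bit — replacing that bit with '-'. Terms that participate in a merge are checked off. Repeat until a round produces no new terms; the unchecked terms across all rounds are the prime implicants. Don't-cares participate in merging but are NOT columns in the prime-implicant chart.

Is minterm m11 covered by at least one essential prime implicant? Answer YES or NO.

YES

Round 0: 00000✓ 00001✓ 00100✓ 01011✓ 01100✓ 10000✓ 10010✓ 10011✓ 10100✓ 10101✓ 10111✓ 11000✓ 11010✓ 11011✓
Round 1: -0000✓ -0100✓ -1011 0-100 00-00✓ 0000- 1-000✓ 1-010✓ 1-011✓ 10-00✓ 10-11 100-0✓ 1001-✓ 101-1 1010- 110-0✓ 1101-✓
Round 2: -0-00 1-0-0 1-01-
PIs = {-0-00, -1011, 0-100, 0000-, 1-0-0, 1-01-, 10-11, 101-1, 1010-}
Coverage chart:
  m0: -0-00,0000-
  m1: 0000- ←essential
  m4: -0-00,0-100
  m11: -1011 ←essential
  m12: 0-100 ←essential
  m18: 1-0-0,1-01-
  m19: 1-01-,10-11
  m20: -0-00,1010-
  m23: 10-11,101-1
  m24: 1-0-0 ←essential
  m26: 1-0-0,1-01-
  m27: -1011,1-01-
Essential: -1011, 0-100, 0000-, 1-0-0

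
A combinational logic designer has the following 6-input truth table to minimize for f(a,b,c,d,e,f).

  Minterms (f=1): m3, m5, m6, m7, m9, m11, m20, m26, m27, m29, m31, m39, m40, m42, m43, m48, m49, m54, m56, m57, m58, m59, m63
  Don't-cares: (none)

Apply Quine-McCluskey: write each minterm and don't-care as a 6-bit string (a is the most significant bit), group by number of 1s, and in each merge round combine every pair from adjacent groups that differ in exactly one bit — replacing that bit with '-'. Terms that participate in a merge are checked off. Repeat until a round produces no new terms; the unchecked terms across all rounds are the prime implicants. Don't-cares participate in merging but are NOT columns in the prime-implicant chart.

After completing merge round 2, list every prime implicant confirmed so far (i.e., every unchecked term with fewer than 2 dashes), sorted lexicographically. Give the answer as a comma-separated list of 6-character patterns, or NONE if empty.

-00111, 00-011, 000-11, 0001-1, 00011-, 0010-1, 010100, 0111-1, 110110

[col 0] 000011*, 000101*, 000110*, 000111*, 001001*, 001011*, 010100, 011010*, 011011*, 011101*, 011111*, 100111*, 101000*, 101010*, 101011*, 110000*, 110001*, 110110, 111000*, 111001*, 111010*, 111011*, 111111*
[col 1] -00111, -01011*, -11010*, -11011*, -11111*, 0-1011*, 00-011, 000-11, 0001-1, 00011-, 0010-1, 011-11*, 01101-*, 0111-1, 1-1000*, 1-1010*, 1-1011*, 1010-0*, 10101-*, 11-000*, 11-001*, 11000-*, 111-11*, 1110-0*, 1110-1*, 11100-*, 11101-*
[col 2] --1011, -11-11, -1101-, 1-10-0, 1-101-, 11-00-, 1110--
Prime implicants: --1011, -00111, -11-11, -1101-, 00-011, 000-11, 0001-1, 00011-, 0010-1, 010100, 0111-1, 1-10-0, 1-101-, 11-00-, 110110, 1110--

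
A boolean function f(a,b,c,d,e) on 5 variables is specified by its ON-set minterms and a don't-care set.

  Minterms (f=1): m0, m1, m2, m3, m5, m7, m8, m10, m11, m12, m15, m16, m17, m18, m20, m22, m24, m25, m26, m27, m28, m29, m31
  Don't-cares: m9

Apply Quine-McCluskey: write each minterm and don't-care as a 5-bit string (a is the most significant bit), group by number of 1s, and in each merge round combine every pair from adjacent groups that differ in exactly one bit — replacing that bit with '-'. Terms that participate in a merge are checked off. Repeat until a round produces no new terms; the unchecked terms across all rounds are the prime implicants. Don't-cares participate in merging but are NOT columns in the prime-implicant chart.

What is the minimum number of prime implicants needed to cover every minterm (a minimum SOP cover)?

7

Round 0: 00000✓ 00001✓ 00010✓ 00011✓ 00101✓ 00111✓ 01000✓ 01001✓ 01010✓ 01011✓ 01100✓ 01111✓ 10000✓ 10001✓ 10010✓ 10100✓ 10110✓ 11000✓ 11001✓ 11010✓ 11011✓ 11100✓ 11101✓ 11111✓
Round 1: -0000✓ -0001✓ -0010✓ -1000✓ -1001✓ -1010✓ -1011✓ -1100✓ -1111✓ 0-000✓ 0-001✓ 0-010✓ 0-011✓ 0-111✓ 00-01✓ 00-11✓ 000-0✓ 000-1✓ 0000-✓ 0001-✓ 001-1✓ 01-00✓ 01-11✓ 010-0✓ 010-1✓ 0100-✓ 0101-✓ 1-000✓ 1-001✓ 1-010✓ 1-100✓ 10-00✓ 10-10✓ 100-0✓ 1000-✓ 101-0✓ 11-00✓ 11-01✓ 11-11✓ 110-0✓ 110-1✓ 1100-✓ 1101-✓ 111-1✓ 1110-✓
Round 2: --000✓ --001✓ --010✓ -00-0✓ -000-✓ -1-00 -1-11 -10-0✓ -10-1✓ -100-✓ -101-✓ 0--11 0-0-0✓ 0-0-1✓ 0-00-✓ 0-01-✓ 00--1 000--✓ 010--✓ 1--00 1-0-0✓ 1-00-✓ 10--0 11--1 11-0- 110--✓
Round 3: --0-0 --00- -10-- 0-0--
PIs = {--0-0, --00-, -1-00, -1-11, -10--, 0--11, 0-0--, 00--1, 1--00, 10--0, 11--1, 11-0-}
Coverage chart:
  m0: --0-0,--00-,0-0--
  m1: --00-,0-0--,00--1
  m2: --0-0,0-0--
  m3: 0--11,0-0--,00--1
  m5: 00--1 ←essential
  m7: 0--11,00--1
  m8: --0-0,--00-,-1-00,-10--,0-0--
  m10: --0-0,-10--,0-0--
  m11: -1-11,-10--,0--11,0-0--
  m12: -1-00 ←essential
  m15: -1-11,0--11
  m16: --0-0,--00-,1--00,10--0
  m17: --00- ←essential
  m18: --0-0,10--0
  m20: 1--00,10--0
  m22: 10--0 ←essential
  m24: --0-0,--00-,-1-00,-10--,1--00,11-0-
  m25: --00-,-10--,11--1,11-0-
  m26: --0-0,-10--
  m27: -1-11,-10--,11--1
  m28: -1-00,1--00,11-0-
  m29: 11--1,11-0-
  m31: -1-11,11--1
Essential: --00-, -1-00, 00--1, 10--0
Petrick residual → --0-0, -1-11, 11--1
Min cover (7 terms): c'e' + c'd' + bd'e' + bde + a'b'e + ab'e' + abe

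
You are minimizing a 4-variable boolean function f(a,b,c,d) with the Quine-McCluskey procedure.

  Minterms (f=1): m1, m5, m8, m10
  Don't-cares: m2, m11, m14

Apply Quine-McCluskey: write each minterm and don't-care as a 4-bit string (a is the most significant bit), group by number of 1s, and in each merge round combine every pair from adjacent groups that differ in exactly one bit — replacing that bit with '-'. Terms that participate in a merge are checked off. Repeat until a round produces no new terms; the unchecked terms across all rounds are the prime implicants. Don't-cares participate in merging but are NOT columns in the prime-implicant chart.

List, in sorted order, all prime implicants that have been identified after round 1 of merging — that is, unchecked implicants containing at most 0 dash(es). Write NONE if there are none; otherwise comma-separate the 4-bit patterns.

[col 0] 0001*, 0010*, 0101*, 1000*, 1010*, 1011*, 1110*
[col 1] -010, 0-01, 1-10, 10-0, 101-
Prime implicants: -010, 0-01, 1-10, 10-0, 101-

NONE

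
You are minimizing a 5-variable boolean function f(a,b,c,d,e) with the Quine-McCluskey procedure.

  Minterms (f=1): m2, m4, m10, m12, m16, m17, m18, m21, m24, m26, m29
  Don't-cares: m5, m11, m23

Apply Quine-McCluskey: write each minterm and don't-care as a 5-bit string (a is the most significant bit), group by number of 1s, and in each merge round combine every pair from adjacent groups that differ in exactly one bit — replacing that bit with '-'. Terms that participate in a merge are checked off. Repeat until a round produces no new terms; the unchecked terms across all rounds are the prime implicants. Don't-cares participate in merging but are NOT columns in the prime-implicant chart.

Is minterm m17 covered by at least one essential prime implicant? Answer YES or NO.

Round 0: 00010✓ 00100✓ 00101✓ 01010✓ 01011✓ 01100✓ 10000✓ 10001✓ 10010✓ 10101✓ 10111✓ 11000✓ 11010✓ 11101✓
Round 1: -0010✓ -0101 -1010✓ 0-010✓ 0-100 0010- 0101- 1-000✓ 1-010✓ 1-101 10-01 100-0✓ 1000- 101-1 110-0✓
Round 2: --010 1-0-0
PIs = {--010, -0101, 0-100, 0010-, 0101-, 1-0-0, 1-101, 10-01, 1000-, 101-1}
Coverage chart:
  m2: --010 ←essential
  m4: 0-100,0010-
  m10: --010,0101-
  m12: 0-100 ←essential
  m16: 1-0-0,1000-
  m17: 10-01,1000-
  m18: --010,1-0-0
  m21: -0101,1-101,10-01,101-1
  m24: 1-0-0 ←essential
  m26: --010,1-0-0
  m29: 1-101 ←essential
Essential: --010, 0-100, 1-0-0, 1-101

NO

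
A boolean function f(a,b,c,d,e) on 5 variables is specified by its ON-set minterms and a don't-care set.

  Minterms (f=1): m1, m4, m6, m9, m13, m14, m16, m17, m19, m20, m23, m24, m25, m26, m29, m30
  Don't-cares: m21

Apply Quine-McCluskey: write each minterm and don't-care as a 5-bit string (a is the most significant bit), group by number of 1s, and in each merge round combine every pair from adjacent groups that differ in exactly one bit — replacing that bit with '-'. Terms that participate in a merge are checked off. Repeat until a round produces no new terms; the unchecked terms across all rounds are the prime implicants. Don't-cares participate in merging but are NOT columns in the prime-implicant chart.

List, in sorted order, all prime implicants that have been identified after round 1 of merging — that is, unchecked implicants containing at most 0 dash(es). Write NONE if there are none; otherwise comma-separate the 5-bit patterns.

[col 0] 00001*, 00100*, 00110*, 01001*, 01101*, 01110*, 10000*, 10001*, 10011*, 10100*, 10101*, 10111*, 11000*, 11001*, 11010*, 11101*, 11110*
[col 1] -0001*, -0100, -1001*, -1101*, -1110, 0-001*, 0-110, 001-0, 01-01*, 1-000*, 1-001*, 1-101*, 10-00*, 10-01*, 10-11*, 100-1*, 1000-*, 101-1*, 1010-*, 11-01*, 11-10, 110-0, 1100-*
[col 2] --001, -1-01, 1--01, 1-00-, 10--1, 10-0-
Prime implicants: --001, -0100, -1-01, -1110, 0-110, 001-0, 1--01, 1-00-, 10--1, 10-0-, 11-10, 110-0

NONE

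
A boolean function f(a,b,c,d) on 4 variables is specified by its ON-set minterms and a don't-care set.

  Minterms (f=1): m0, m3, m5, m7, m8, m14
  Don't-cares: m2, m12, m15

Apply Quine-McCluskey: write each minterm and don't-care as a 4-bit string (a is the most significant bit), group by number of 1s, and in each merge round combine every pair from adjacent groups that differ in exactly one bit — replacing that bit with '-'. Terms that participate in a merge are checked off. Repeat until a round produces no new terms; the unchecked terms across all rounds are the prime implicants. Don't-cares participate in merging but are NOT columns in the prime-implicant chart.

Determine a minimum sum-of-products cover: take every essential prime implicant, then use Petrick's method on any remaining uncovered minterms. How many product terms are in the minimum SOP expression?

Round 0: 0000✓ 0010✓ 0011✓ 0101✓ 0111✓ 1000✓ 1100✓ 1110✓ 1111✓
Round 1: -000 -111 0-11 00-0 001- 01-1 1-00 11-0 111-
PIs = {-000, -111, 0-11, 00-0, 001-, 01-1, 1-00, 11-0, 111-}
Coverage chart:
  m0: -000,00-0
  m3: 0-11,001-
  m5: 01-1 ←essential
  m7: -111,0-11,01-1
  m8: -000,1-00
  m14: 11-0,111-
Essential: 01-1
Petrick residual → -000, 0-11, 11-0
Min cover (4 terms): b'c'd' + a'cd + a'bd + abd'

4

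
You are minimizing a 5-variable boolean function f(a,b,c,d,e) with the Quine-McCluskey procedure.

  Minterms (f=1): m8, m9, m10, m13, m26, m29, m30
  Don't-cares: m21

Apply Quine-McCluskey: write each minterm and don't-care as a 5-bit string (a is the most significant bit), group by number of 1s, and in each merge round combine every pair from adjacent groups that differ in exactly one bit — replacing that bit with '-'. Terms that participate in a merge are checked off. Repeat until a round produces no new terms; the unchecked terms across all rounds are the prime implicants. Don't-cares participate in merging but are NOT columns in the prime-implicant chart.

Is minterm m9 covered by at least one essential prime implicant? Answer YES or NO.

NO

[col 0] 01000*, 01001*, 01010*, 01101*, 10101*, 11010*, 11101*, 11110*
[col 1] -1010, -1101, 01-01, 010-0, 0100-, 1-101, 11-10
Prime implicants: -1010, -1101, 01-01, 010-0, 0100-, 1-101, 11-10
PI chart (minterm → PIs covering it):
  8 | 010-0,0100-
  9 | 01-01,0100-
  10 | -1010,010-0
  13 | -1101,01-01
  26 | -1010,11-10
  29 | -1101,1-101
  30 | 11-10  (sole → essential)
Essential prime implicants: 11-10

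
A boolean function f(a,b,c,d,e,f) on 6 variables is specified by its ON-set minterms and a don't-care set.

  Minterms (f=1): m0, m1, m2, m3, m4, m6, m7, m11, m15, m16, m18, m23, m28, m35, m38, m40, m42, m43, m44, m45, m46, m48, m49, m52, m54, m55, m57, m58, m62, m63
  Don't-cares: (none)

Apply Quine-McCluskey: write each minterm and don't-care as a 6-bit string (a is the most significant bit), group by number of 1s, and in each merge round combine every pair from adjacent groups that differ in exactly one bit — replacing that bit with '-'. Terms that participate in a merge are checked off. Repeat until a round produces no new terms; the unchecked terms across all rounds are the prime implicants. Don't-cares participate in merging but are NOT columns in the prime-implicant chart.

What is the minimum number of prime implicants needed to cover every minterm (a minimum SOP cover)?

[col 0] 000000*, 000001*, 000010*, 000011*, 000100*, 000110*, 000111*, 001011*, 001111*, 010000*, 010010*, 010111*, 011100, 100011*, 100110*, 101000*, 101010*, 101011*, 101100*, 101101*, 101110*, 110000*, 110001*, 110100*, 110110*, 110111*, 111001*, 111010*, 111110*, 111111*
[col 1] -00011*, -00110, -01011*, -10000, -10111, 0-0000*, 0-0010*, 0-0111, 00-011*, 00-111*, 000-00*, 000-10*, 000-11*, 0000-0*, 0000-1*, 00000-*, 00001-*, 0001-0*, 00011-*, 001-11*, 0100-0*, 1-0110*, 1-1010*, 1-1110*, 10-011*, 10-110*, 101-00*, 101-10*, 1010-0*, 10101-, 1011-0*, 10110-, 11-001, 11-110*, 11-111*, 110-00, 11000-, 1101-0, 11011-*, 111-10*, 11111-*
[col 2] -0-011, 0-00-0, 00--11, 000--0, 000-1-, 0000--, 1--110, 1-1-10, 101--0, 11-11-
Prime implicants: -0-011, -00110, -10000, -10111, 0-00-0, 0-0111, 00--11, 000--0, 000-1-, 0000--, 011100, 1--110, 1-1-10, 101--0, 10101-, 10110-, 11-001, 11-11-, 110-00, 11000-, 1101-0
PI chart (minterm → PIs covering it):
  0 | 0-00-0,000--0,0000--
  1 | 0000--  (sole → essential)
  2 | 0-00-0,000--0,000-1-,0000--
  3 | -0-011,00--11,000-1-,0000--
  4 | 000--0  (sole → essential)
  6 | -00110,000--0,000-1-
  7 | 0-0111,00--11,000-1-
  11 | -0-011,00--11
  15 | 00--11  (sole → essential)
  16 | -10000,0-00-0
  18 | 0-00-0  (sole → essential)
  23 | -10111,0-0111
  28 | 011100  (sole → essential)
  35 | -0-011  (sole → essential)
  38 | -00110,1--110
  40 | 101--0  (sole → essential)
  42 | 1-1-10,101--0,10101-
  43 | -0-011,10101-
  44 | 101--0,10110-
  45 | 10110-  (sole → essential)
  46 | 1--110,1-1-10,101--0
  48 | -10000,110-00,11000-
  49 | 11-001,11000-
  52 | 110-00,1101-0
  54 | 1--110,11-11-,1101-0
  55 | -10111,11-11-
  57 | 11-001  (sole → essential)
  58 | 1-1-10  (sole → essential)
  62 | 1--110,1-1-10,11-11-
  63 | 11-11-  (sole → essential)
Essential prime implicants: -0-011, 0-00-0, 00--11, 000--0, 0000--, 011100, 1-1-10, 101--0, 10110-, 11-001, 11-11-
Petrick residual → -00110, -10111, 110-00
Minimum SOP uses 14 PIs: b'd'ef + b'c'def' + bc'def + a'c'd'f' + a'b'ef + a'b'c'f' + a'b'c'd' + a'bcde'f' + acef' + ab'cf' + ab'cde' + abd'e'f + abde + abc'e'f'

14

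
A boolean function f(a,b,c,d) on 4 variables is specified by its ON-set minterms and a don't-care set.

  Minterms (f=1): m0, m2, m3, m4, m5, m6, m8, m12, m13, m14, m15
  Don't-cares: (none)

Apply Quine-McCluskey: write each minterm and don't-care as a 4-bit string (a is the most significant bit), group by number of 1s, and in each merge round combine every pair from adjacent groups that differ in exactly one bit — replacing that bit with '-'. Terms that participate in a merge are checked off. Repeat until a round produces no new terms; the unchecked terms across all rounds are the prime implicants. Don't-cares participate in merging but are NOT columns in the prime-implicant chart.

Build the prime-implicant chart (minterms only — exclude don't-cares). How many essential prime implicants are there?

size-2^0 implicants → 0000(✓)  0010(✓)  0011(✓)  0100(✓)  0101(✓)  0110(✓)  1000(✓)  1100(✓)  1101(✓)  1110(✓)  1111(✓)
size-2^1 implicants → -000(✓)  -100(✓)  -101(✓)  -110(✓)  0-00(✓)  0-10(✓)  00-0(✓)  001-  01-0(✓)  010-(✓)  1-00(✓)  11-0(✓)  11-1(✓)  110-(✓)  111-(✓)
size-2^2 implicants → --00  -1-0  -10-  0--0  11--
Unchecked terms (primes): --00, -1-0, -10-, 0--0, 001-, 11--
Minterm coverage:
  m0 ⊆ --00,0--0
  m2 ⊆ 0--0,001-
  m3 ⊆ 001- [E]
  m4 ⊆ --00,-1-0,-10-,0--0
  m5 ⊆ -10- [E]
  m6 ⊆ -1-0,0--0
  m8 ⊆ --00 [E]
  m12 ⊆ --00,-1-0,-10-,11--
  m13 ⊆ -10-,11--
  m14 ⊆ -1-0,11--
  m15 ⊆ 11-- [E]
E = {--00, -10-, 001-, 11--}

4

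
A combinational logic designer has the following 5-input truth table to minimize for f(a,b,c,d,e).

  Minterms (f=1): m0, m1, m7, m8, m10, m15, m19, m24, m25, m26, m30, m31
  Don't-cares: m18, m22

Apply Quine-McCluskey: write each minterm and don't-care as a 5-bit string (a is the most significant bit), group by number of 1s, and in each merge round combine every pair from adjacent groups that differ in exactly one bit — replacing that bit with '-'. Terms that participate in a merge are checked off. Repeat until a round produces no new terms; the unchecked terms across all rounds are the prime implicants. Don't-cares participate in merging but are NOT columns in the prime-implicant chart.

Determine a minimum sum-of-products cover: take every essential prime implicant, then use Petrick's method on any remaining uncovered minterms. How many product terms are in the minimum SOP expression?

[col 0] 00000*, 00001*, 00111*, 01000*, 01010*, 01111*, 10010*, 10011*, 10110*, 11000*, 11001*, 11010*, 11110*, 11111*
[col 1] -1000*, -1010*, -1111, 0-000, 0-111, 0000-, 010-0*, 1-010*, 1-110*, 10-10*, 1001-, 11-10*, 110-0*, 1100-, 1111-
[col 2] -10-0, 1--10
Prime implicants: -10-0, -1111, 0-000, 0-111, 0000-, 1--10, 1001-, 1100-, 1111-
PI chart (minterm → PIs covering it):
  0 | 0-000,0000-
  1 | 0000-  (sole → essential)
  7 | 0-111  (sole → essential)
  8 | -10-0,0-000
  10 | -10-0  (sole → essential)
  15 | -1111,0-111
  19 | 1001-  (sole → essential)
  24 | -10-0,1100-
  25 | 1100-  (sole → essential)
  26 | -10-0,1--10
  30 | 1--10,1111-
  31 | -1111,1111-
Essential prime implicants: -10-0, 0-111, 0000-, 1001-, 1100-
Petrick residual → 1111-
Minimum SOP uses 6 PIs: bc'e' + a'cde + a'b'c'd' + ab'c'd + abc'd' + abcd

6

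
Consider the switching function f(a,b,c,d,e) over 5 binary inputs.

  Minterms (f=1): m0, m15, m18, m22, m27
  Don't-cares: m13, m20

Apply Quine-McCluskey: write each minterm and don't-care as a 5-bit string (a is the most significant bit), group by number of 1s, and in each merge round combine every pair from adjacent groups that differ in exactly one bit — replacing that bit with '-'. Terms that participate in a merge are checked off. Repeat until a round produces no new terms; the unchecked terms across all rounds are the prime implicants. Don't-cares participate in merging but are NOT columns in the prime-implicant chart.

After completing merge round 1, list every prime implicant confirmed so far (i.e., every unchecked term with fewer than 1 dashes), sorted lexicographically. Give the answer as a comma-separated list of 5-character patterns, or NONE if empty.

00000, 11011

size-2^0 implicants → 00000  01101(✓)  01111(✓)  10010(✓)  10100(✓)  10110(✓)  11011
size-2^1 implicants → 011-1  10-10  101-0
Unchecked terms (primes): 00000, 011-1, 10-10, 101-0, 11011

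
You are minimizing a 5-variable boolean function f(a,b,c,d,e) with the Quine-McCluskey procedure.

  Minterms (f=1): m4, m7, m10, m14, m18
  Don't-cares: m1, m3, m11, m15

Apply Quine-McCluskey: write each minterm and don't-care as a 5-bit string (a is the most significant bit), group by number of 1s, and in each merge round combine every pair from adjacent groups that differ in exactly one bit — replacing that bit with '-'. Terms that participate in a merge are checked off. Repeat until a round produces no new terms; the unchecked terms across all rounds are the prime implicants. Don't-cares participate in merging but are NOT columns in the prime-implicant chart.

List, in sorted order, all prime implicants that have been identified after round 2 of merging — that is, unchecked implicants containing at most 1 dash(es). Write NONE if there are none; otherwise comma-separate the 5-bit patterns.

[col 0] 00001*, 00011*, 00100, 00111*, 01010*, 01011*, 01110*, 01111*, 10010
[col 1] 0-011*, 0-111*, 00-11*, 000-1, 01-10*, 01-11*, 0101-*, 0111-*
[col 2] 0--11, 01-1-
Prime implicants: 0--11, 000-1, 00100, 01-1-, 10010

000-1, 00100, 10010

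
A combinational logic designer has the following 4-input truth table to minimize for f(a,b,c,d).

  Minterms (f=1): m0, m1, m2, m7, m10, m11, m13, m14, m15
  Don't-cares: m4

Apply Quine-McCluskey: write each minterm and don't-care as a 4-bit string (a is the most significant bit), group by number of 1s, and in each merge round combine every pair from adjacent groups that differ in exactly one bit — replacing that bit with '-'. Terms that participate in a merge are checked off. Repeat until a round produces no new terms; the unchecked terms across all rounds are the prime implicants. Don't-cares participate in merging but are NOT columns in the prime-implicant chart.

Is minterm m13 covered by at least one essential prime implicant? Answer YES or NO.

[col 0] 0000*, 0001*, 0010*, 0100*, 0111*, 1010*, 1011*, 1101*, 1110*, 1111*
[col 1] -010, -111, 0-00, 00-0, 000-, 1-10*, 1-11*, 101-*, 11-1, 111-*
[col 2] 1-1-
Prime implicants: -010, -111, 0-00, 00-0, 000-, 1-1-, 11-1
PI chart (minterm → PIs covering it):
  0 | 0-00,00-0,000-
  1 | 000-  (sole → essential)
  2 | -010,00-0
  7 | -111  (sole → essential)
  10 | -010,1-1-
  11 | 1-1-  (sole → essential)
  13 | 11-1  (sole → essential)
  14 | 1-1-  (sole → essential)
  15 | -111,1-1-,11-1
Essential prime implicants: -111, 000-, 1-1-, 11-1

YES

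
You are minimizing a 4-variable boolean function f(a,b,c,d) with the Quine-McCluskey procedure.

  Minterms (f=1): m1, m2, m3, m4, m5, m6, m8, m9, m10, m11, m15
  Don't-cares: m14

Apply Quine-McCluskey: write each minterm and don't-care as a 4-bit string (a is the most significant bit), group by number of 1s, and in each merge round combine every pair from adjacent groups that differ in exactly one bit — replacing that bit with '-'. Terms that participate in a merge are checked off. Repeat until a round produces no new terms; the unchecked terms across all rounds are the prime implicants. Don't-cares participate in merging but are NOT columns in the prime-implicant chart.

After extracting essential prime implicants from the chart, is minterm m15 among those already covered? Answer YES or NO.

Round 0: 0001✓ 0010✓ 0011✓ 0100✓ 0101✓ 0110✓ 1000✓ 1001✓ 1010✓ 1011✓ 1110✓ 1111✓
Round 1: -001✓ -010✓ -011✓ -110✓ 0-01 0-10✓ 00-1✓ 001-✓ 01-0 010- 1-10✓ 1-11✓ 10-0✓ 10-1✓ 100-✓ 101-✓ 111-✓
Round 2: --10 -0-1 -01- 1-1- 10--
PIs = {--10, -0-1, -01-, 0-01, 01-0, 010-, 1-1-, 10--}
Coverage chart:
  m1: -0-1,0-01
  m2: --10,-01-
  m3: -0-1,-01-
  m4: 01-0,010-
  m5: 0-01,010-
  m6: --10,01-0
  m8: 10-- ←essential
  m9: -0-1,10--
  m10: --10,-01-,1-1-,10--
  m11: -0-1,-01-,1-1-,10--
  m15: 1-1- ←essential
Essential: 1-1-, 10--

YES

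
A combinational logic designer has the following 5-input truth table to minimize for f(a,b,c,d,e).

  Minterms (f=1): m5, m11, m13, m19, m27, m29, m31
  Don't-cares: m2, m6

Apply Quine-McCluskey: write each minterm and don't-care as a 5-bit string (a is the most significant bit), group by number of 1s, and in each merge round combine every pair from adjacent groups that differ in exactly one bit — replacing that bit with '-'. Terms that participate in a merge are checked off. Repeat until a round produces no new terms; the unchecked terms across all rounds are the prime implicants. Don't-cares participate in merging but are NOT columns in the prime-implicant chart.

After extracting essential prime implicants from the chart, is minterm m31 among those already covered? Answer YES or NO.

NO

size-2^0 implicants → 00010(✓)  00101(✓)  00110(✓)  01011(✓)  01101(✓)  10011(✓)  11011(✓)  11101(✓)  11111(✓)
size-2^1 implicants → -1011  -1101  0-101  00-10  1-011  11-11  111-1
Unchecked terms (primes): -1011, -1101, 0-101, 00-10, 1-011, 11-11, 111-1
Minterm coverage:
  m5 ⊆ 0-101 [E]
  m11 ⊆ -1011 [E]
  m13 ⊆ -1101,0-101
  m19 ⊆ 1-011 [E]
  m27 ⊆ -1011,1-011,11-11
  m29 ⊆ -1101,111-1
  m31 ⊆ 11-11,111-1
E = {-1011, 0-101, 1-011}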